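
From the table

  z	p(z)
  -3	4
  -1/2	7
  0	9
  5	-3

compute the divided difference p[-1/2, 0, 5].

-64/55

p[-1/2,0] = (9 - 7) / (0 - (-1/2)) = 4
p[0,5] = (-3 - 9) / (5 - 0) = -12/5
p[-1/2,0,5] = (-12/5 - 4) / (5 - (-1/2)) = -64/55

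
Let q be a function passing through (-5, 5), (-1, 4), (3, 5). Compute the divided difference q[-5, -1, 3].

q[-5,-1] = (4 - 5) / (-1 - (-5)) = -1/4
q[-1,3] = (5 - 4) / (3 - (-1)) = 1/4
q[-5,-1,3] = (1/4 - (-1/4)) / (3 - (-5)) = 1/16

1/16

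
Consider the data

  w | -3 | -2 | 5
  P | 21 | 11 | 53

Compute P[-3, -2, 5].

P[-3,-2] = (11 - 21) / (-2 - (-3)) = -10
P[-2,5] = (53 - 11) / (5 - (-2)) = 6
P[-3,-2,5] = (6 - (-10)) / (5 - (-3)) = 2

2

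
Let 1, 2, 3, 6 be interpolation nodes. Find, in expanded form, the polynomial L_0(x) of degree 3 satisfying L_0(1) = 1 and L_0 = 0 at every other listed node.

L_0(x) = (x - 2)(x - 3)(x - 6) / [(-1)·(-2)·(-5)]
       = (x^3 - 11x^2 + 36x - 36) / (-10)

L_0(x) = -(1/10)x^3 + (11/10)x^2 - (18/5)x + 18/5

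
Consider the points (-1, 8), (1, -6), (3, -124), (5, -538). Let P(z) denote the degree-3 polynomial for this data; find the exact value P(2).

Using Newton's divided-difference form:
P[-1,1] = (-6 - 8) / (1 - (-1)) = -7
P[1,3] = (-124 - (-6)) / (3 - 1) = -59
P[3,5] = (-538 - (-124)) / (5 - 3) = -207
P[-1,1,3] = (-59 - (-7)) / (3 - (-1)) = -13
P[1,3,5] = (-207 - (-59)) / (5 - 1) = -37
P[-1,1,3,5] = (-37 - (-13)) / (5 - (-1)) = -4
P(2) = 8 + (-7)·(3) + (-13)·(3)·(1) + (-4)·(3)·(1)·(-1) = -40

-40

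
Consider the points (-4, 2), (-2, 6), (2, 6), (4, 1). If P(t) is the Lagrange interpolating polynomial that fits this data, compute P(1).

229/32

L_0(1) = (3)·(-1)·(-3)/[(-2)·(-6)·(-8)] = -3/32
L_1(1) = (5)·(-1)·(-3)/[(2)·(-4)·(-6)] = 5/16
L_2(1) = (5)·(3)·(-3)/[(6)·(4)·(-2)] = 15/16
L_3(1) = (5)·(3)·(-1)/[(8)·(6)·(2)] = -5/32
Sum: 2·(-3/32) + 6·(5/16) + 6·(15/16) + 1·(-5/32) = 229/32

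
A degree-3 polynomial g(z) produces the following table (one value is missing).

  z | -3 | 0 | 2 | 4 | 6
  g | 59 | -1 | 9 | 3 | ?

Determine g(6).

-67

The 4 known values determine g uniquely (degree ≤ 3).
L_0(6) = (6)·(4)·(2)/[(-3)·(-5)·(-7)] = -16/35
L_1(6) = (9)·(4)·(2)/[(3)·(-2)·(-4)] = 3
L_2(6) = (9)·(6)·(2)/[(5)·(2)·(-2)] = -27/5
L_3(6) = (9)·(6)·(4)/[(7)·(4)·(2)] = 27/7
Sum: 59·(-16/35) + (-1)·(3) + 9·(-27/5) + 3·(27/7) = -67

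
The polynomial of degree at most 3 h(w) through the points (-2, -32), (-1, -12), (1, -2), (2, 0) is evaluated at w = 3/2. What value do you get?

-11/8

L_0(3/2) = (5/2)·(1/2)·(-1/2)/[(-1)·(-3)·(-4)] = 5/96
L_1(3/2) = (7/2)·(1/2)·(-1/2)/[(1)·(-2)·(-3)] = -7/48
L_2(3/2) = (7/2)·(5/2)·(-1/2)/[(3)·(2)·(-1)] = 35/48
L_3(3/2) = (7/2)·(5/2)·(1/2)/[(4)·(3)·(1)] = 35/96
Sum: (-32)·(5/96) + (-12)·(-7/48) + (-2)·(35/48) + 0 = -11/8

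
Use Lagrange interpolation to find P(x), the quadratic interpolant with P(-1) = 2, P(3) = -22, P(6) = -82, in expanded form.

Build the Lagrange basis polynomials:
L_0(x) = (x - 3)(x - 6) / [28] = (1/28)x^2 - (9/28)x + 9/14
L_1(x) = (x + 1)(x - 6) / [-12] = -(1/12)x^2 + (5/12)x + 1/2
L_2(x) = (x + 1)(x - 3) / [21] = (1/21)x^2 - (2/21)x - 1/7
P(x) = 2·L_0 + (-22)·L_1 + (-82)·L_2
  2·L_0(x) = (1/14)x^2 - (9/14)x + 9/7
  (-22)·L_1(x) = (11/6)x^2 - (55/6)x - 11
  (-82)·L_2(x) = -(82/21)x^2 + (164/21)x + 82/7
Adding term by term: -2x^2 - 2x + 2

P(x) = -2x^2 - 2x + 2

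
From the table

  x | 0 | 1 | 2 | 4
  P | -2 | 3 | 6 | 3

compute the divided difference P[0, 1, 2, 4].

-1/8

P[0,1] = (3 - (-2)) / (1 - 0) = 5
P[1,2] = (6 - 3) / (2 - 1) = 3
P[2,4] = (3 - 6) / (4 - 2) = -3/2
P[0,1,2] = (3 - 5) / (2 - 0) = -1
P[1,2,4] = (-3/2 - 3) / (4 - 1) = -3/2
P[0,1,2,4] = (-3/2 - (-1)) / (4 - 0) = -1/8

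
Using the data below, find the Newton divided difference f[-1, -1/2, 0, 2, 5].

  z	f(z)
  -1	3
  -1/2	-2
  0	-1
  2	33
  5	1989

f[-1,-1/2] = (-2 - 3) / (-1/2 - (-1)) = -10
f[-1/2,0] = (-1 - (-2)) / (0 - (-1/2)) = 2
f[0,2] = (33 - (-1)) / (2 - 0) = 17
f[2,5] = (1989 - 33) / (5 - 2) = 652
f[-1,-1/2,0] = (2 - (-10)) / (0 - (-1)) = 12
f[-1/2,0,2] = (17 - 2) / (2 - (-1/2)) = 6
f[0,2,5] = (652 - 17) / (5 - 0) = 127
f[-1,-1/2,0,2] = (6 - 12) / (2 - (-1)) = -2
f[-1/2,0,2,5] = (127 - 6) / (5 - (-1/2)) = 22
f[-1,-1/2,0,2,5] = (22 - (-2)) / (5 - (-1)) = 4

4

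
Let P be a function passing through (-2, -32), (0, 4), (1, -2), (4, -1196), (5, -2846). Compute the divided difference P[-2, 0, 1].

-8

P[-2,0] = (4 - (-32)) / (0 - (-2)) = 18
P[0,1] = (-2 - 4) / (1 - 0) = -6
P[-2,0,1] = (-6 - 18) / (1 - (-2)) = -8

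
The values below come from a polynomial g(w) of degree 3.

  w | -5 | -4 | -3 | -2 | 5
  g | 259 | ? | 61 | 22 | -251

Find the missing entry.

The 4 known values determine g uniquely (degree ≤ 3).
Evaluate each Lagrange basis at w = -4:
L_0(-4) = (-1)·(-2)·(-9)/[(-2)·(-3)·(-10)] = 3/10
L_1(-4) = (1)·(-2)·(-9)/[(2)·(-1)·(-8)] = 9/8
L_2(-4) = (1)·(-1)·(-9)/[(3)·(1)·(-7)] = -3/7
L_3(-4) = (1)·(-1)·(-2)/[(10)·(8)·(7)] = 1/280
Sum: 259·(3/10) + 61·(9/8) + 22·(-3/7) + (-251)·(1/280) = 136

136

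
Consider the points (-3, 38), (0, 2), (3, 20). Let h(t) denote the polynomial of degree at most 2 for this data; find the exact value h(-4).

Evaluate each Lagrange basis at t = -4:
L_0(-4) = (-4)·(-7)/[(-3)·(-6)] = 14/9
L_1(-4) = (-1)·(-7)/[(3)·(-3)] = -7/9
L_2(-4) = (-1)·(-4)/[(6)·(3)] = 2/9
Sum: 38·(14/9) + 2·(-7/9) + 20·(2/9) = 62

62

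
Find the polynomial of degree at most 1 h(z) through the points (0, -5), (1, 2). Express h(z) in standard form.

h(z) = 7z - 5

L_0(z) = (z - 1) / [-1] = -z + 1
L_1(z) = z / [1] = z
h(z) = (-5)·L_0 + 2·L_1
  (-5)·L_0(z) = 5z - 5
  2·L_1(z) = 2z
Adding term by term: 7z - 5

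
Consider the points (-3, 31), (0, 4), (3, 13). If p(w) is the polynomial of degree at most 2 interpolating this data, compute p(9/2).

L_0(9/2) = (9/2)·(3/2)/[(-3)·(-6)] = 3/8
L_1(9/2) = (15/2)·(3/2)/[(3)·(-3)] = -5/4
L_2(9/2) = (15/2)·(9/2)/[(6)·(3)] = 15/8
Sum: 31·(3/8) + 4·(-5/4) + 13·(15/8) = 31

31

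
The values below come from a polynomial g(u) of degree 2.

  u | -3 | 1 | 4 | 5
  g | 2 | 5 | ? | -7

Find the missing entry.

The 3 known values determine g uniquely (degree ≤ 2).
Evaluate each Lagrange basis at u = 4:
L_0(4) = (3)·(-1)/[(-4)·(-8)] = -3/32
L_1(4) = (7)·(-1)/[(4)·(-4)] = 7/16
L_2(4) = (7)·(3)/[(8)·(4)] = 21/32
Sum: 2·(-3/32) + 5·(7/16) + (-7)·(21/32) = -83/32

-83/32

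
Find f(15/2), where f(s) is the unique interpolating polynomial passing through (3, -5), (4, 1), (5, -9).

L_0(15/2) = (7/2)·(5/2)/[(-1)·(-2)] = 35/8
L_1(15/2) = (9/2)·(5/2)/[(1)·(-1)] = -45/4
L_2(15/2) = (9/2)·(7/2)/[(2)·(1)] = 63/8
Sum: (-5)·(35/8) + 1·(-45/4) + (-9)·(63/8) = -104

-104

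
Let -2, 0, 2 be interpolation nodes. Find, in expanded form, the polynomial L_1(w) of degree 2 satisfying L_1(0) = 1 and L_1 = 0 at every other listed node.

L_1(w) = -(1/4)w^2 + 1

L_1(w) = (w + 2)(w - 2) / [(2)·(-2)]
       = (w^2 - 4) / (-4)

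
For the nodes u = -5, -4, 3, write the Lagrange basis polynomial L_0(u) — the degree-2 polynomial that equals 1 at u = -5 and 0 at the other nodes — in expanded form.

L_0(u) = (1/8)u^2 + (1/8)u - 3/2

L_0(u) = (u + 4)(u - 3) / [(-1)·(-8)]
       = (u^2 + u - 12) / (8)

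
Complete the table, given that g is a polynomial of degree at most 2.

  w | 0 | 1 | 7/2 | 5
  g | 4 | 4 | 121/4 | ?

The 3 known values determine g uniquely (degree ≤ 2).
L_0(5) = (4)·(3/2)/[(-1)·(-7/2)] = 12/7
L_1(5) = (5)·(3/2)/[(1)·(-5/2)] = -3
L_2(5) = (5)·(4)/[(7/2)·(5/2)] = 16/7
Sum: 4·(12/7) + 4·(-3) + 121/4·(16/7) = 64

64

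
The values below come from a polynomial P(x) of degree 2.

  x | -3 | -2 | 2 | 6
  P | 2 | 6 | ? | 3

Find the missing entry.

221/18

The 3 known values determine P uniquely (degree ≤ 2).
Evaluate each Lagrange basis at x = 2:
L_0(2) = (4)·(-4)/[(-1)·(-9)] = -16/9
L_1(2) = (5)·(-4)/[(1)·(-8)] = 5/2
L_2(2) = (5)·(4)/[(9)·(8)] = 5/18
Sum: 2·(-16/9) + 6·(5/2) + 3·(5/18) = 221/18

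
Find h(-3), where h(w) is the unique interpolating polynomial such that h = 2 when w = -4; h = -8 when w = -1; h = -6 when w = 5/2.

Evaluate each Lagrange basis at w = -3:
L_0(-3) = (-2)·(-11/2)/[(-3)·(-13/2)] = 22/39
L_1(-3) = (1)·(-11/2)/[(3)·(-7/2)] = 11/21
L_2(-3) = (1)·(-2)/[(13/2)·(7/2)] = -8/91
Sum: 2·(22/39) + (-8)·(11/21) + (-6)·(-8/91) = -692/273

-692/273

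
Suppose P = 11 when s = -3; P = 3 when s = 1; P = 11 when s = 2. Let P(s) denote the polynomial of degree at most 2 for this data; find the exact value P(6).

83

Evaluate each Lagrange basis at s = 6:
L_0(6) = (5)·(4)/[(-4)·(-5)] = 1
L_1(6) = (9)·(4)/[(4)·(-1)] = -9
L_2(6) = (9)·(5)/[(5)·(1)] = 9
Sum: 11·(1) + 3·(-9) + 11·(9) = 83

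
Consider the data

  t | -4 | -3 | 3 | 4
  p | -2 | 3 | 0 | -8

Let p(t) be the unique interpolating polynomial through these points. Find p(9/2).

-2913/224

Using Newton's divided-difference form:
p[-4,-3] = (3 - (-2)) / (-3 - (-4)) = 5
p[-3,3] = (0 - 3) / (3 - (-3)) = -1/2
p[3,4] = (-8 - 0) / (4 - 3) = -8
p[-4,-3,3] = (-1/2 - 5) / (3 - (-4)) = -11/14
p[-3,3,4] = (-8 - (-1/2)) / (4 - (-3)) = -15/14
p[-4,-3,3,4] = (-15/14 - (-11/14)) / (4 - (-4)) = -1/28
p(9/2) = -2 + 5·(17/2) + (-11/14)·(17/2)·(15/2) + (-1/28)·(17/2)·(15/2)·(3/2) = -2913/224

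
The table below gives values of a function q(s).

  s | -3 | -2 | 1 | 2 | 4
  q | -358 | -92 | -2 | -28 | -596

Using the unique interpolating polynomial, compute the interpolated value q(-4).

Using Newton's divided-difference form:
q[-3,-2] = (-92 - (-358)) / (-2 - (-3)) = 266
q[-2,1] = (-2 - (-92)) / (1 - (-2)) = 30
q[1,2] = (-28 - (-2)) / (2 - 1) = -26
q[2,4] = (-596 - (-28)) / (4 - 2) = -284
q[-3,-2,1] = (30 - 266) / (1 - (-3)) = -59
q[-2,1,2] = (-26 - 30) / (2 - (-2)) = -14
q[1,2,4] = (-284 - (-26)) / (4 - 1) = -86
q[-3,-2,1,2] = (-14 - (-59)) / (2 - (-3)) = 9
q[-2,1,2,4] = (-86 - (-14)) / (4 - (-2)) = -12
q[-3,-2,1,2,4] = (-12 - 9) / (4 - (-3)) = -3
q(-4) = -358 + 266·(-1) + (-59)·(-1)·(-2) + 9·(-1)·(-2)·(-5) + (-3)·(-1)·(-2)·(-5)·(-6) = -1012

-1012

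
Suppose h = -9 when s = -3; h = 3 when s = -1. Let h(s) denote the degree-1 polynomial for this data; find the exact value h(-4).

L_0(-4) = (-3)/[(-2)] = 3/2
L_1(-4) = (-1)/[(2)] = -1/2
Sum: (-9)·(3/2) + 3·(-1/2) = -15

-15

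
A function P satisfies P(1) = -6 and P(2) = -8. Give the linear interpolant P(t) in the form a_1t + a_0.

P(t) = -2t - 4

Build the Lagrange basis polynomials:
L_0(t) = (t - 2) / [-1] = -t + 2
L_1(t) = (t - 1) / [1] = t - 1
P(t) = (-6)·L_0 + (-8)·L_1
  (-6)·L_0(t) = 6t - 12
  (-8)·L_1(t) = -8t + 8
Adding term by term: -2t - 4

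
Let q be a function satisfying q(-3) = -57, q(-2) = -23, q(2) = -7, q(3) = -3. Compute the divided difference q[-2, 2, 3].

0

q[-2,2] = (-7 - (-23)) / (2 - (-2)) = 4
q[2,3] = (-3 - (-7)) / (3 - 2) = 4
q[-2,2,3] = (4 - 4) / (3 - (-2)) = 0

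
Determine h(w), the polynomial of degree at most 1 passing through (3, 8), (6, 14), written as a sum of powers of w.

Build the Lagrange basis polynomials:
L_0(w) = (w - 6) / [-3] = -(1/3)w + 2
L_1(w) = (w - 3) / [3] = (1/3)w - 1
h(w) = 8·L_0 + 14·L_1
  8·L_0(w) = -(8/3)w + 16
  14·L_1(w) = (14/3)w - 14
Adding term by term: 2w + 2

h(w) = 2w + 2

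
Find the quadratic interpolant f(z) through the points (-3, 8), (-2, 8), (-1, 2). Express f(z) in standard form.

f(z) = -3z^2 - 15z - 10

Build the Lagrange basis polynomials:
L_0(z) = (z + 2)(z + 1) / [2] = (1/2)z^2 + (3/2)z + 1
L_1(z) = (z + 3)(z + 1) / [-1] = -z^2 - 4z - 3
L_2(z) = (z + 3)(z + 2) / [2] = (1/2)z^2 + (5/2)z + 3
f(z) = 8·L_0 + 8·L_1 + 2·L_2
  8·L_0(z) = 4z^2 + 12z + 8
  8·L_1(z) = -8z^2 - 32z - 24
  2·L_2(z) = z^2 + 5z + 6
Adding term by term: -3z^2 - 15z - 10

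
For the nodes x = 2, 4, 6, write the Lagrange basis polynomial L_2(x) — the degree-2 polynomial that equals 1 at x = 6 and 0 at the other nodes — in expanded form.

L_2(x) = (1/8)x^2 - (3/4)x + 1

L_2(x) = (x - 2)(x - 4) / [(4)·(2)]
       = (x^2 - 6x + 8) / (8)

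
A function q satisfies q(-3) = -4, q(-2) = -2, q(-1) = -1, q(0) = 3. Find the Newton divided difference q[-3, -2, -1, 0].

q[-3,-2] = (-2 - (-4)) / (-2 - (-3)) = 2
q[-2,-1] = (-1 - (-2)) / (-1 - (-2)) = 1
q[-1,0] = (3 - (-1)) / (0 - (-1)) = 4
q[-3,-2,-1] = (1 - 2) / (-1 - (-3)) = -1/2
q[-2,-1,0] = (4 - 1) / (0 - (-2)) = 3/2
q[-3,-2,-1,0] = (3/2 - (-1/2)) / (0 - (-3)) = 2/3

2/3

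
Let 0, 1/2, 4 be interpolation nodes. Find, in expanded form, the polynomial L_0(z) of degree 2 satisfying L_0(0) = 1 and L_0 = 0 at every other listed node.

L_0(z) = (1/2)z^2 - (9/4)z + 1

L_0(z) = (z - 1/2)(z - 4) / [(-1/2)·(-4)]
       = (z^2 - (9/2)z + 2) / (2)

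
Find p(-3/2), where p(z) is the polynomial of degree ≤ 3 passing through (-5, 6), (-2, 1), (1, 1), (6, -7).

Evaluate each Lagrange basis at z = -3/2:
L_0(-3/2) = (1/2)·(-5/2)·(-15/2)/[(-3)·(-6)·(-11)] = -25/528
L_1(-3/2) = (7/2)·(-5/2)·(-15/2)/[(3)·(-3)·(-8)] = 175/192
L_2(-3/2) = (7/2)·(1/2)·(-15/2)/[(6)·(3)·(-5)] = 7/48
L_3(-3/2) = (7/2)·(1/2)·(-5/2)/[(11)·(8)·(5)] = -7/704
Sum: 6·(-25/528) + 1·(175/192) + 1·(7/48) + (-7)·(-7/704) = 445/528

445/528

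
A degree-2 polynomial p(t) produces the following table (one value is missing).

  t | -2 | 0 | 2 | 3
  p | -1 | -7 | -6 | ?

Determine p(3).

The 3 known values determine p uniquely (degree ≤ 2).
Evaluate each Lagrange basis at t = 3:
L_0(3) = (3)·(1)/[(-2)·(-4)] = 3/8
L_1(3) = (5)·(1)/[(2)·(-2)] = -5/4
L_2(3) = (5)·(3)/[(4)·(2)] = 15/8
Sum: (-1)·(3/8) + (-7)·(-5/4) + (-6)·(15/8) = -23/8

-23/8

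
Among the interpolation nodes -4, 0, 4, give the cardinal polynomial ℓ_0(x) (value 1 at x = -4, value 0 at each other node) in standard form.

ℓ_0(x) = (1/32)x^2 - (1/8)x

ℓ_0(x) = x(x - 4) / [(-4)·(-8)]
       = (x^2 - 4x) / (32)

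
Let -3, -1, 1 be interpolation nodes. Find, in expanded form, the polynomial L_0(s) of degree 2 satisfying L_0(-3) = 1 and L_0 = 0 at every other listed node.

L_0(s) = (s + 1)(s - 1) / [(-2)·(-4)]
       = (s^2 - 1) / (8)

L_0(s) = (1/8)s^2 - 1/8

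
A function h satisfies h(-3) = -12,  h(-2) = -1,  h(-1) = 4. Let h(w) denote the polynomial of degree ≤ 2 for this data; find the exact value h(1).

-4

L_0(1) = (3)·(2)/[(-1)·(-2)] = 3
L_1(1) = (4)·(2)/[(1)·(-1)] = -8
L_2(1) = (4)·(3)/[(2)·(1)] = 6
Sum: (-12)·(3) + (-1)·(-8) + 4·(6) = -4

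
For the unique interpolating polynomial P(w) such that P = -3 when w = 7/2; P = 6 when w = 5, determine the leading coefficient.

L_0(w) = (w - 5) / [-3/2] = -(2/3)w + 10/3
L_1(w) = (w - 7/2) / [3/2] = (2/3)w - 7/3
P(w) = (-3)·L_0 + 6·L_1
Only the coefficient of w is needed; take it from each L_i and combine:
(-3)·(-2/3) + 6·(2/3) = 6

6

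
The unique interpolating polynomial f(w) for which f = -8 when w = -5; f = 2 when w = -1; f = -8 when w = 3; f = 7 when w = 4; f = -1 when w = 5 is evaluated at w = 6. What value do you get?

Evaluate each Lagrange basis at w = 6:
L_0(6) = (7)·(3)·(2)·(1)/[(-4)·(-8)·(-9)·(-10)] = 7/480
L_1(6) = (11)·(3)·(2)·(1)/[(4)·(-4)·(-5)·(-6)] = -11/80
L_2(6) = (11)·(7)·(2)·(1)/[(8)·(4)·(-1)·(-2)] = 77/32
L_3(6) = (11)·(7)·(3)·(1)/[(9)·(5)·(1)·(-1)] = -77/15
L_4(6) = (11)·(7)·(3)·(2)/[(10)·(6)·(2)·(1)] = 77/20
Sum: (-8)·(7/480) + 2·(-11/80) + (-8)·(77/32) + 7·(-77/15) + (-1)·(77/20) = -2377/40

-2377/40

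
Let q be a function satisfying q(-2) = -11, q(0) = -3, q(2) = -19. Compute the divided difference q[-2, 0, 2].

-3

q[-2,0] = (-3 - (-11)) / (0 - (-2)) = 4
q[0,2] = (-19 - (-3)) / (2 - 0) = -8
q[-2,0,2] = (-8 - 4) / (2 - (-2)) = -3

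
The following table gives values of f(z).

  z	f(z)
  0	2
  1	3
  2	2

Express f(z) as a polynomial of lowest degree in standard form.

L_0(z) = (z - 1)(z - 2) / [2] = (1/2)z^2 - (3/2)z + 1
L_1(z) = z(z - 2) / [-1] = -z^2 + 2z
L_2(z) = z(z - 1) / [2] = (1/2)z^2 - (1/2)z
f(z) = 2·L_0 + 3·L_1 + 2·L_2
  2·L_0(z) = z^2 - 3z + 2
  3·L_1(z) = -3z^2 + 6z
  2·L_2(z) = z^2 - z
Adding term by term: -z^2 + 2z + 2

f(z) = -z^2 + 2z + 2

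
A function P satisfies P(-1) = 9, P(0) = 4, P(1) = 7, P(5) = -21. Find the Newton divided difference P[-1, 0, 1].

4

P[-1,0] = (4 - 9) / (0 - (-1)) = -5
P[0,1] = (7 - 4) / (1 - 0) = 3
P[-1,0,1] = (3 - (-5)) / (1 - (-1)) = 4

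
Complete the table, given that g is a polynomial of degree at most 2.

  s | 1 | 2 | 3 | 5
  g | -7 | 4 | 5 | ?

-23

The 3 known values determine g uniquely (degree ≤ 2).
Evaluate each Lagrange basis at s = 5:
L_0(5) = (3)·(2)/[(-1)·(-2)] = 3
L_1(5) = (4)·(2)/[(1)·(-1)] = -8
L_2(5) = (4)·(3)/[(2)·(1)] = 6
Sum: (-7)·(3) + 4·(-8) + 5·(6) = -23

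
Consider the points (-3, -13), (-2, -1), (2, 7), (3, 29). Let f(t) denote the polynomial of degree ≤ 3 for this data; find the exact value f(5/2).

Using Newton's divided-difference form:
f[-3,-2] = (-1 - (-13)) / (-2 - (-3)) = 12
f[-2,2] = (7 - (-1)) / (2 - (-2)) = 2
f[2,3] = (29 - 7) / (3 - 2) = 22
f[-3,-2,2] = (2 - 12) / (2 - (-3)) = -2
f[-2,2,3] = (22 - 2) / (3 - (-2)) = 4
f[-3,-2,2,3] = (4 - (-2)) / (3 - (-3)) = 1
f(5/2) = -13 + 12·(11/2) + (-2)·(11/2)·(9/2) + 1·(11/2)·(9/2)·(1/2) = 127/8

127/8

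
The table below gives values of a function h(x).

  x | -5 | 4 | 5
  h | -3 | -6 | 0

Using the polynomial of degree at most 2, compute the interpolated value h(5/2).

Using Newton's divided-difference form:
h[-5,4] = (-6 - (-3)) / (4 - (-5)) = -1/3
h[4,5] = (0 - (-6)) / (5 - 4) = 6
h[-5,4,5] = (6 - (-1/3)) / (5 - (-5)) = 19/30
h(5/2) = -3 + (-1/3)·(15/2) + (19/30)·(15/2)·(-3/2) = -101/8

-101/8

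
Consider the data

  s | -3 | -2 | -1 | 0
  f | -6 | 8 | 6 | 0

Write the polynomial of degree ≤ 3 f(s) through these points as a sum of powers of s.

L_0(s) = (s + 2)(s + 1)s / [-6] = -(1/6)s^3 - (1/2)s^2 - (1/3)s
L_1(s) = (s + 3)(s + 1)s / [2] = (1/2)s^3 + 2s^2 + (3/2)s
L_2(s) = (s + 3)(s + 2)s / [-2] = -(1/2)s^3 - (5/2)s^2 - 3s
L_3(s) = (s + 3)(s + 2)(s + 1) / [6] = (1/6)s^3 + s^2 + (11/6)s + 1
f(s) = (-6)·L_0 + 8·L_1 + 6·L_2 + 0·L_3
  (-6)·L_0(s) = s^3 + 3s^2 + 2s
  8·L_1(s) = 4s^3 + 16s^2 + 12s
  6·L_2(s) = -3s^3 - 15s^2 - 18s
  0·L_3(s) = 0
Adding term by term: 2s^3 + 4s^2 - 4s

f(s) = 2s^3 + 4s^2 - 4s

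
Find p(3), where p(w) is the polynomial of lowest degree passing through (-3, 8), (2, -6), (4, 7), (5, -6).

L_0(3) = (1)·(-1)·(-2)/[(-5)·(-7)·(-8)] = -1/140
L_1(3) = (6)·(-1)·(-2)/[(5)·(-2)·(-3)] = 2/5
L_2(3) = (6)·(1)·(-2)/[(7)·(2)·(-1)] = 6/7
L_3(3) = (6)·(1)·(-1)/[(8)·(3)·(1)] = -1/4
Sum: 8·(-1/140) + (-6)·(2/5) + 7·(6/7) + (-6)·(-1/4) = 353/70

353/70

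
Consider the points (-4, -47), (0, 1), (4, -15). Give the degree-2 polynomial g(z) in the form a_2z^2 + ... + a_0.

Newton's divided differences:
g[-4,0] = (1 - (-47)) / (0 - (-4)) = 12
g[0,4] = (-15 - 1) / (4 - 0) = -4
g[-4,0,4] = (-4 - 12) / (4 - (-4)) = -2
g(z) = -47 + 12·(z + 4) + (-2)·(z + 4)z
Expanding: g(z) = -2z^2 + 4z + 1

g(z) = -2z^2 + 4z + 1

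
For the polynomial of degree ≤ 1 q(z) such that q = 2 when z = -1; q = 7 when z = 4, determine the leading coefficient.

The leading coefficient equals the top divided difference q[-1,4].
q[-1,4] = (7 - 2) / (4 - (-1)) = 1

1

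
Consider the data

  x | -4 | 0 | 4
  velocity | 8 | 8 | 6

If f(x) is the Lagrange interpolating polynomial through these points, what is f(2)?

L_0(2) = (2)·(-2)/[(-4)·(-8)] = -1/8
L_1(2) = (6)·(-2)/[(4)·(-4)] = 3/4
L_2(2) = (6)·(2)/[(8)·(4)] = 3/8
Sum: 8·(-1/8) + 8·(3/4) + 6·(3/8) = 29/4

29/4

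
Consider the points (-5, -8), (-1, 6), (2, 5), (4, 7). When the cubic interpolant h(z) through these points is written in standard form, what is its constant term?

Build the Lagrange basis polynomials:
L_0(z) = (z + 1)(z - 2)(z - 4) / [-252] = -(1/252)z^3 + (5/252)z^2 - (1/126)z - 2/63
L_1(z) = (z + 5)(z - 2)(z - 4) / [60] = (1/60)z^3 - (1/60)z^2 - (11/30)z + 2/3
L_2(z) = (z + 5)(z + 1)(z - 4) / [-42] = -(1/42)z^3 - (1/21)z^2 + (19/42)z + 10/21
L_3(z) = (z + 5)(z + 1)(z - 2) / [90] = (1/90)z^3 + (2/45)z^2 - (7/90)z - 1/9
h(z) = (-8)·L_0 + 6·L_1 + 5·L_2 + 7·L_3
Only the constant term is needed; take it from each L_i and combine:
(-8)·(-2/63) + 6·(2/3) + 5·(10/21) + 7·(-1/9) = 41/7

41/7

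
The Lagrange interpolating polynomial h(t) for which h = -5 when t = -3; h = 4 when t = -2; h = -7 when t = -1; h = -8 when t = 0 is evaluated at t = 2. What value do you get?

Evaluate each Lagrange basis at t = 2:
L_0(2) = (4)·(3)·(2)/[(-1)·(-2)·(-3)] = -4
L_1(2) = (5)·(3)·(2)/[(1)·(-1)·(-2)] = 15
L_2(2) = (5)·(4)·(2)/[(2)·(1)·(-1)] = -20
L_3(2) = (5)·(4)·(3)/[(3)·(2)·(1)] = 10
Sum: (-5)·(-4) + 4·(15) + (-7)·(-20) + (-8)·(10) = 140

140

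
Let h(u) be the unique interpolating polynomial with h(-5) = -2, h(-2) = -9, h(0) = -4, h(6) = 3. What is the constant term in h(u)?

Build the Lagrange basis polynomials:
L_0(u) = (u + 2)u(u - 6) / [-165] = -(1/165)u^3 + (4/165)u^2 + (4/55)u
L_1(u) = (u + 5)u(u - 6) / [48] = (1/48)u^3 - (1/48)u^2 - (5/8)u
L_2(u) = (u + 5)(u + 2)(u - 6) / [-60] = -(1/60)u^3 - (1/60)u^2 + (8/15)u + 1
L_3(u) = (u + 5)(u + 2)u / [528] = (1/528)u^3 + (7/528)u^2 + (5/264)u
h(u) = (-2)·L_0 + (-9)·L_1 + (-4)·L_2 + 3·L_3
Only the constant term is needed; take it from each L_i and combine:
(-2)·(0) + (-9)·(0) + (-4)·(1) + 3·(0) = -4

-4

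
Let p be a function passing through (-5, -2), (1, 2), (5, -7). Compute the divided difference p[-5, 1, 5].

p[-5,1] = (2 - (-2)) / (1 - (-5)) = 2/3
p[1,5] = (-7 - 2) / (5 - 1) = -9/4
p[-5,1,5] = (-9/4 - 2/3) / (5 - (-5)) = -7/24

-7/24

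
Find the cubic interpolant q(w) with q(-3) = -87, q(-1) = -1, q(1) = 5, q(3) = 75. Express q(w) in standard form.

q(w) = 3w^3 - w^2 + 3

Build the Lagrange basis polynomials:
L_0(w) = (w + 1)(w - 1)(w - 3) / [-48] = -(1/48)w^3 + (1/16)w^2 + (1/48)w - 1/16
L_1(w) = (w + 3)(w - 1)(w - 3) / [16] = (1/16)w^3 - (1/16)w^2 - (9/16)w + 9/16
L_2(w) = (w + 3)(w + 1)(w - 3) / [-16] = -(1/16)w^3 - (1/16)w^2 + (9/16)w + 9/16
L_3(w) = (w + 3)(w + 1)(w - 1) / [48] = (1/48)w^3 + (1/16)w^2 - (1/48)w - 1/16
q(w) = (-87)·L_0 + (-1)·L_1 + 5·L_2 + 75·L_3
  (-87)·L_0(w) = (29/16)w^3 - (87/16)w^2 - (29/16)w + 87/16
  (-1)·L_1(w) = -(1/16)w^3 + (1/16)w^2 + (9/16)w - 9/16
  5·L_2(w) = -(5/16)w^3 - (5/16)w^2 + (45/16)w + 45/16
  75·L_3(w) = (25/16)w^3 + (75/16)w^2 - (25/16)w - 75/16
Adding term by term: 3w^3 - w^2 + 3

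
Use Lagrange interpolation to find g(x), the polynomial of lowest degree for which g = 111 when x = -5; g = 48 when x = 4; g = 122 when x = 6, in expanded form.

g(x) = 4x^2 - 3x - 4

Build the Lagrange basis polynomials:
L_0(x) = (x - 4)(x - 6) / [99] = (1/99)x^2 - (10/99)x + 8/33
L_1(x) = (x + 5)(x - 6) / [-18] = -(1/18)x^2 + (1/18)x + 5/3
L_2(x) = (x + 5)(x - 4) / [22] = (1/22)x^2 + (1/22)x - 10/11
g(x) = 111·L_0 + 48·L_1 + 122·L_2
  111·L_0(x) = (37/33)x^2 - (370/33)x + 296/11
  48·L_1(x) = -(8/3)x^2 + (8/3)x + 80
  122·L_2(x) = (61/11)x^2 + (61/11)x - 1220/11
Adding term by term: 4x^2 - 3x - 4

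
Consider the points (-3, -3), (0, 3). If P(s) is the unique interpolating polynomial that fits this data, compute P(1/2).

Evaluate each Lagrange basis at s = 1/2:
L_0(1/2) = (1/2)/[(-3)] = -1/6
L_1(1/2) = (7/2)/[(3)] = 7/6
Sum: (-3)·(-1/6) + 3·(7/6) = 4

4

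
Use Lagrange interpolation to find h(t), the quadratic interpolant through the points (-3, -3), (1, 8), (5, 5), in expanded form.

h(t) = -(7/16)t^2 + (15/8)t + 105/16

L_0(t) = (t - 1)(t - 5) / [32] = (1/32)t^2 - (3/16)t + 5/32
L_1(t) = (t + 3)(t - 5) / [-16] = -(1/16)t^2 + (1/8)t + 15/16
L_2(t) = (t + 3)(t - 1) / [32] = (1/32)t^2 + (1/16)t - 3/32
h(t) = (-3)·L_0 + 8·L_1 + 5·L_2
  (-3)·L_0(t) = -(3/32)t^2 + (9/16)t - 15/32
  8·L_1(t) = -(1/2)t^2 + t + 15/2
  5·L_2(t) = (5/32)t^2 + (5/16)t - 15/32
Adding term by term: -(7/16)t^2 + (15/8)t + 105/16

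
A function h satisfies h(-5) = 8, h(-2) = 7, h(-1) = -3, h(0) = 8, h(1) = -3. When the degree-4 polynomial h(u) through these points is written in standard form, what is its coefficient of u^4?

The leading coefficient equals the top divided difference h[-5,-2,-1,0,1].
h[-5,-2] = (7 - 8) / (-2 - (-5)) = -1/3
h[-2,-1] = (-3 - 7) / (-1 - (-2)) = -10
h[-1,0] = (8 - (-3)) / (0 - (-1)) = 11
h[0,1] = (-3 - 8) / (1 - 0) = -11
h[-5,-2,-1] = (-10 - (-1/3)) / (-1 - (-5)) = -29/12
h[-2,-1,0] = (11 - (-10)) / (0 - (-2)) = 21/2
h[-1,0,1] = (-11 - 11) / (1 - (-1)) = -11
h[-5,-2,-1,0] = (21/2 - (-29/12)) / (0 - (-5)) = 31/12
h[-2,-1,0,1] = (-11 - 21/2) / (1 - (-2)) = -43/6
h[-5,-2,-1,0,1] = (-43/6 - 31/12) / (1 - (-5)) = -13/8

-13/8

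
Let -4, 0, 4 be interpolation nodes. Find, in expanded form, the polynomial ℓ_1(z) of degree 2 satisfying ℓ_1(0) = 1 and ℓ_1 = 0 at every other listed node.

ℓ_1(z) = (z + 4)(z - 4) / [(4)·(-4)]
       = (z^2 - 16) / (-16)

ℓ_1(z) = -(1/16)z^2 + 1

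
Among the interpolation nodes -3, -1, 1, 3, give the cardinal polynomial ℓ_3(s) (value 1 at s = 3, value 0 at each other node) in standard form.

ℓ_3(s) = (s + 3)(s + 1)(s - 1) / [(6)·(4)·(2)]
       = (s^3 + 3s^2 - s - 3) / (48)

ℓ_3(s) = (1/48)s^3 + (1/16)s^2 - (1/48)s - 1/16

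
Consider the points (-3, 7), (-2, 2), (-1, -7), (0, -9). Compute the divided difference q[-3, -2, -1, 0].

q[-3,-2] = (2 - 7) / (-2 - (-3)) = -5
q[-2,-1] = (-7 - 2) / (-1 - (-2)) = -9
q[-1,0] = (-9 - (-7)) / (0 - (-1)) = -2
q[-3,-2,-1] = (-9 - (-5)) / (-1 - (-3)) = -2
q[-2,-1,0] = (-2 - (-9)) / (0 - (-2)) = 7/2
q[-3,-2,-1,0] = (7/2 - (-2)) / (0 - (-3)) = 11/6

11/6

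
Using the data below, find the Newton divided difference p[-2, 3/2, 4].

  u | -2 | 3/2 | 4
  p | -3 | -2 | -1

p[-2,3/2] = (-2 - (-3)) / (3/2 - (-2)) = 2/7
p[3/2,4] = (-1 - (-2)) / (4 - 3/2) = 2/5
p[-2,3/2,4] = (2/5 - 2/7) / (4 - (-2)) = 2/105

2/105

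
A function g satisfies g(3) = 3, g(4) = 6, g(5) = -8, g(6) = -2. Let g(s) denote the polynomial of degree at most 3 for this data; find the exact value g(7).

Using Newton's divided-difference form:
g[3,4] = (6 - 3) / (4 - 3) = 3
g[4,5] = (-8 - 6) / (5 - 4) = -14
g[5,6] = (-2 - (-8)) / (6 - 5) = 6
g[3,4,5] = (-14 - 3) / (5 - 3) = -17/2
g[4,5,6] = (6 - (-14)) / (6 - 4) = 10
g[3,4,5,6] = (10 - (-17/2)) / (6 - 3) = 37/6
g(7) = 3 + 3·(4) + (-17/2)·(4)·(3) + (37/6)·(4)·(3)·(2) = 61

61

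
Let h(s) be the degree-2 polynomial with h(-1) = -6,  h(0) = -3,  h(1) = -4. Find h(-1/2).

-4

Using Newton's divided-difference form:
h[-1,0] = (-3 - (-6)) / (0 - (-1)) = 3
h[0,1] = (-4 - (-3)) / (1 - 0) = -1
h[-1,0,1] = (-1 - 3) / (1 - (-1)) = -2
h(-1/2) = -6 + 3·(1/2) + (-2)·(1/2)·(-1/2) = -4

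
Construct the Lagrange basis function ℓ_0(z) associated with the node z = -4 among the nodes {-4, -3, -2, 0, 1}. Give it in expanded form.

ℓ_0(z) = (z + 3)(z + 2)z(z - 1) / [(-1)·(-2)·(-4)·(-5)]
       = (z^4 + 4z^3 + z^2 - 6z) / (40)

ℓ_0(z) = (1/40)z^4 + (1/10)z^3 + (1/40)z^2 - (3/20)z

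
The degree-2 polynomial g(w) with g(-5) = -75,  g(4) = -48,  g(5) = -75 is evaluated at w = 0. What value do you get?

L_0(0) = (-4)·(-5)/[(-9)·(-10)] = 2/9
L_1(0) = (5)·(-5)/[(9)·(-1)] = 25/9
L_2(0) = (5)·(-4)/[(10)·(1)] = -2
Sum: (-75)·(2/9) + (-48)·(25/9) + (-75)·(-2) = 0

0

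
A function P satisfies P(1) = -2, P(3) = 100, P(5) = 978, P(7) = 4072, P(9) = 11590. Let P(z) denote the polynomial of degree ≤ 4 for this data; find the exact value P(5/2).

Evaluate each Lagrange basis at z = 5/2:
L_0(5/2) = (-1/2)·(-5/2)·(-9/2)·(-13/2)/[(-2)·(-4)·(-6)·(-8)] = 195/2048
L_1(5/2) = (3/2)·(-5/2)·(-9/2)·(-13/2)/[(2)·(-2)·(-4)·(-6)] = 585/512
L_2(5/2) = (3/2)·(-1/2)·(-9/2)·(-13/2)/[(4)·(2)·(-2)·(-4)] = -351/1024
L_3(5/2) = (3/2)·(-1/2)·(-5/2)·(-13/2)/[(6)·(4)·(2)·(-2)] = 65/512
L_4(5/2) = (3/2)·(-1/2)·(-5/2)·(-9/2)/[(8)·(6)·(4)·(2)] = -45/2048
Sum: (-2)·(195/2048) + 100·(585/512) + 978·(-351/1024) + 4072·(65/512) + 11590·(-45/2048) = 329/8

329/8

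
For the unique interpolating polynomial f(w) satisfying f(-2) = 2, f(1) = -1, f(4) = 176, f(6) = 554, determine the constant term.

-4

L_0(w) = (w - 1)(w - 4)(w - 6) / [-144] = -(1/144)w^3 + (11/144)w^2 - (17/72)w + 1/6
L_1(w) = (w + 2)(w - 4)(w - 6) / [45] = (1/45)w^3 - (8/45)w^2 + (4/45)w + 16/15
L_2(w) = (w + 2)(w - 1)(w - 6) / [-36] = -(1/36)w^3 + (5/36)w^2 + (2/9)w - 1/3
L_3(w) = (w + 2)(w - 1)(w - 4) / [80] = (1/80)w^3 - (3/80)w^2 - (3/40)w + 1/10
f(w) = 2·L_0 + (-1)·L_1 + 176·L_2 + 554·L_3
Only the constant term is needed; take it from each L_i and combine:
2·(1/6) + (-1)·(16/15) + 176·(-1/3) + 554·(1/10) = -4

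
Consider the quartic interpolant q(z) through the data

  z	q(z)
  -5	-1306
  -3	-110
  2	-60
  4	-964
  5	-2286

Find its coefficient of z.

2

Build the Lagrange basis polynomials:
L_0(z) = (z + 3)(z - 2)(z - 4)(z - 5) / [1260] = (1/1260)z^4 - (2/315)z^3 + (1/252)z^2 + (37/630)z - 2/21
L_1(z) = (z + 5)(z - 2)(z - 4)(z - 5) / [-560] = -(1/560)z^4 + (3/280)z^3 + (17/560)z^2 - (15/56)z + 5/14
L_2(z) = (z + 5)(z + 3)(z - 4)(z - 5) / [210] = (1/210)z^4 - (1/210)z^3 - (37/210)z^2 + (5/42)z + 10/7
L_3(z) = (z + 5)(z + 3)(z - 2)(z - 5) / [-126] = -(1/126)z^4 - (1/126)z^3 + (31/126)z^2 + (25/126)z - 25/21
L_4(z) = (z + 5)(z + 3)(z - 2)(z - 4) / [240] = (1/240)z^4 + (1/120)z^3 - (5/48)z^2 - (13/120)z + 1/2
q(z) = (-1306)·L_0 + (-110)·L_1 + (-60)·L_2 + (-964)·L_3 + (-2286)·L_4
Only the coefficient of z is needed; take it from each L_i and combine:
(-1306)·(37/630) + (-110)·(-15/56) + (-60)·(5/42) + (-964)·(25/126) + (-2286)·(-13/120) = 2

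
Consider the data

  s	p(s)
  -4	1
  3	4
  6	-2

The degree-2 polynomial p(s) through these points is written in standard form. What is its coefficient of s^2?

-17/70

Build the Lagrange basis polynomials:
L_0(s) = (s - 3)(s - 6) / [70] = (1/70)s^2 - (9/70)s + 9/35
L_1(s) = (s + 4)(s - 6) / [-21] = -(1/21)s^2 + (2/21)s + 8/7
L_2(s) = (s + 4)(s - 3) / [30] = (1/30)s^2 + (1/30)s - 2/5
p(s) = 1·L_0 + 4·L_1 + (-2)·L_2
Only the coefficient of s^2 is needed; take it from each L_i and combine:
1·(1/70) + 4·(-1/21) + (-2)·(1/30) = -17/70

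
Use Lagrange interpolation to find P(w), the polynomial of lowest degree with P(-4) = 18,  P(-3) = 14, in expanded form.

P(w) = -4w + 2

Build the Lagrange basis polynomials:
L_0(w) = (w + 3) / [-1] = -w - 3
L_1(w) = (w + 4) / [1] = w + 4
P(w) = 18·L_0 + 14·L_1
  18·L_0(w) = -18w - 54
  14·L_1(w) = 14w + 56
Adding term by term: -4w + 2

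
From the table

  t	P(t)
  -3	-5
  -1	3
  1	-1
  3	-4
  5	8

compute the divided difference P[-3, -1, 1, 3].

P[-3,-1] = (3 - (-5)) / (-1 - (-3)) = 4
P[-1,1] = (-1 - 3) / (1 - (-1)) = -2
P[1,3] = (-4 - (-1)) / (3 - 1) = -3/2
P[-3,-1,1] = (-2 - 4) / (1 - (-3)) = -3/2
P[-1,1,3] = (-3/2 - (-2)) / (3 - (-1)) = 1/8
P[-3,-1,1,3] = (1/8 - (-3/2)) / (3 - (-3)) = 13/48

13/48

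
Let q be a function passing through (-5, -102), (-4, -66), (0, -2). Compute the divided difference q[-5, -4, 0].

-4

q[-5,-4] = (-66 - (-102)) / (-4 - (-5)) = 36
q[-4,0] = (-2 - (-66)) / (0 - (-4)) = 16
q[-5,-4,0] = (16 - 36) / (0 - (-5)) = -4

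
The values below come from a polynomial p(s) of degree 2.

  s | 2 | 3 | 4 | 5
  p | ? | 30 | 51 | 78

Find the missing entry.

The 3 known values determine p uniquely (degree ≤ 2).
Evaluate each Lagrange basis at s = 2:
L_0(2) = (-2)·(-3)/[(-1)·(-2)] = 3
L_1(2) = (-1)·(-3)/[(1)·(-1)] = -3
L_2(2) = (-1)·(-2)/[(2)·(1)] = 1
Sum: 30·(3) + 51·(-3) + 78·(1) = 15

15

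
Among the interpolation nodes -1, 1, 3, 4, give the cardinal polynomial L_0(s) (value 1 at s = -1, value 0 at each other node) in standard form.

L_0(s) = (s - 1)(s - 3)(s - 4) / [(-2)·(-4)·(-5)]
       = (s^3 - 8s^2 + 19s - 12) / (-40)

L_0(s) = -(1/40)s^3 + (1/5)s^2 - (19/40)s + 3/10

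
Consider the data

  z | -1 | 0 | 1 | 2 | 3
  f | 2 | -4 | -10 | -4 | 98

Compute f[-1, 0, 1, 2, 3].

f[-1,0] = (-4 - 2) / (0 - (-1)) = -6
f[0,1] = (-10 - (-4)) / (1 - 0) = -6
f[1,2] = (-4 - (-10)) / (2 - 1) = 6
f[2,3] = (98 - (-4)) / (3 - 2) = 102
f[-1,0,1] = (-6 - (-6)) / (1 - (-1)) = 0
f[0,1,2] = (6 - (-6)) / (2 - 0) = 6
f[1,2,3] = (102 - 6) / (3 - 1) = 48
f[-1,0,1,2] = (6 - 0) / (2 - (-1)) = 2
f[0,1,2,3] = (48 - 6) / (3 - 0) = 14
f[-1,0,1,2,3] = (14 - 2) / (3 - (-1)) = 3

3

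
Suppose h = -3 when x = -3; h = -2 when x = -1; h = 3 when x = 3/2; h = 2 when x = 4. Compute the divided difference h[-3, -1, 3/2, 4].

h[-3,-1] = (-2 - (-3)) / (-1 - (-3)) = 1/2
h[-1,3/2] = (3 - (-2)) / (3/2 - (-1)) = 2
h[3/2,4] = (2 - 3) / (4 - 3/2) = -2/5
h[-3,-1,3/2] = (2 - 1/2) / (3/2 - (-3)) = 1/3
h[-1,3/2,4] = (-2/5 - 2) / (4 - (-1)) = -12/25
h[-3,-1,3/2,4] = (-12/25 - 1/3) / (4 - (-3)) = -61/525

-61/525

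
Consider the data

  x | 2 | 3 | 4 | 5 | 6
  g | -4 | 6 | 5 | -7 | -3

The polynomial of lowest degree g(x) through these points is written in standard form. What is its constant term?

78

Build the Lagrange basis polynomials:
L_0(x) = (x - 3)(x - 4)(x - 5)(x - 6) / [24] = (1/24)x^4 - (3/4)x^3 + (119/24)x^2 - (57/4)x + 15
L_1(x) = (x - 2)(x - 4)(x - 5)(x - 6) / [-6] = -(1/6)x^4 + (17/6)x^3 - (52/3)x^2 + (134/3)x - 40
L_2(x) = (x - 2)(x - 3)(x - 5)(x - 6) / [4] = (1/4)x^4 - 4x^3 + (91/4)x^2 - 54x + 45
L_3(x) = (x - 2)(x - 3)(x - 4)(x - 6) / [-6] = -(1/6)x^4 + (5/2)x^3 - (40/3)x^2 + 30x - 24
L_4(x) = (x - 2)(x - 3)(x - 4)(x - 5) / [24] = (1/24)x^4 - (7/12)x^3 + (71/24)x^2 - (77/12)x + 5
g(x) = (-4)·L_0 + 6·L_1 + 5·L_2 + (-7)·L_3 + (-3)·L_4
Only the constant term is needed; take it from each L_i and combine:
(-4)·(15) + 6·(-40) + 5·(45) + (-7)·(-24) + (-3)·(5) = 78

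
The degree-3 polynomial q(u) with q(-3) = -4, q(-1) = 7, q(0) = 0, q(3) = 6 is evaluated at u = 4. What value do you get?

Using Newton's divided-difference form:
q[-3,-1] = (7 - (-4)) / (-1 - (-3)) = 11/2
q[-1,0] = (0 - 7) / (0 - (-1)) = -7
q[0,3] = (6 - 0) / (3 - 0) = 2
q[-3,-1,0] = (-7 - 11/2) / (0 - (-3)) = -25/6
q[-1,0,3] = (2 - (-7)) / (3 - (-1)) = 9/4
q[-3,-1,0,3] = (9/4 - (-25/6)) / (3 - (-3)) = 77/72
q(4) = -4 + (11/2)·(7) + (-25/6)·(7)·(5) + (77/72)·(7)·(5)·(4) = 691/18

691/18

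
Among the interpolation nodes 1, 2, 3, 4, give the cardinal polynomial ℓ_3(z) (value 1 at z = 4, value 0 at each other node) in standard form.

ℓ_3(z) = (z - 1)(z - 2)(z - 3) / [(3)·(2)·(1)]
       = (z^3 - 6z^2 + 11z - 6) / (6)

ℓ_3(z) = (1/6)z^3 - z^2 + (11/6)z - 1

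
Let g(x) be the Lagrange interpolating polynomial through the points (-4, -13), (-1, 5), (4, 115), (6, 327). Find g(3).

Evaluate each Lagrange basis at x = 3:
L_0(3) = (4)·(-1)·(-3)/[(-3)·(-8)·(-10)] = -1/20
L_1(3) = (7)·(-1)·(-3)/[(3)·(-5)·(-7)] = 1/5
L_2(3) = (7)·(4)·(-3)/[(8)·(5)·(-2)] = 21/20
L_3(3) = (7)·(4)·(-1)/[(10)·(7)·(2)] = -1/5
Sum: (-13)·(-1/20) + 5·(1/5) + 115·(21/20) + 327·(-1/5) = 57

57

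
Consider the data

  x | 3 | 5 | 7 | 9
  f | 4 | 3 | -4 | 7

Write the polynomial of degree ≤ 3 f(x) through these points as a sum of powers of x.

Newton's divided differences:
f[3,5] = (3 - 4) / (5 - 3) = -1/2
f[5,7] = (-4 - 3) / (7 - 5) = -7/2
f[7,9] = (7 - (-4)) / (9 - 7) = 11/2
f[3,5,7] = (-7/2 - (-1/2)) / (7 - 3) = -3/4
f[5,7,9] = (11/2 - (-7/2)) / (9 - 5) = 9/4
f[3,5,7,9] = (9/4 - (-3/4)) / (9 - 3) = 1/2
f(x) = 4 + (-1/2)·(x - 3) + (-3/4)·(x - 3)(x - 5) + (1/2)·(x - 3)(x - 5)(x - 7)
Expanding: f(x) = (1/2)x^3 - (33/4)x^2 + 41x - 233/4

f(x) = (1/2)x^3 - (33/4)x^2 + 41x - 233/4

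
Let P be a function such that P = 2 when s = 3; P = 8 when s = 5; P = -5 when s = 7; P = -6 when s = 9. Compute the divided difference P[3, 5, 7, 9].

31/48

P[3,5] = (8 - 2) / (5 - 3) = 3
P[5,7] = (-5 - 8) / (7 - 5) = -13/2
P[7,9] = (-6 - (-5)) / (9 - 7) = -1/2
P[3,5,7] = (-13/2 - 3) / (7 - 3) = -19/8
P[5,7,9] = (-1/2 - (-13/2)) / (9 - 5) = 3/2
P[3,5,7,9] = (3/2 - (-19/8)) / (9 - 3) = 31/48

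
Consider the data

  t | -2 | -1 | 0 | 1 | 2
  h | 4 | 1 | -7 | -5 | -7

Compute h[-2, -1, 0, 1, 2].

h[-2,-1] = (1 - 4) / (-1 - (-2)) = -3
h[-1,0] = (-7 - 1) / (0 - (-1)) = -8
h[0,1] = (-5 - (-7)) / (1 - 0) = 2
h[1,2] = (-7 - (-5)) / (2 - 1) = -2
h[-2,-1,0] = (-8 - (-3)) / (0 - (-2)) = -5/2
h[-1,0,1] = (2 - (-8)) / (1 - (-1)) = 5
h[0,1,2] = (-2 - 2) / (2 - 0) = -2
h[-2,-1,0,1] = (5 - (-5/2)) / (1 - (-2)) = 5/2
h[-1,0,1,2] = (-2 - 5) / (2 - (-1)) = -7/3
h[-2,-1,0,1,2] = (-7/3 - 5/2) / (2 - (-2)) = -29/24

-29/24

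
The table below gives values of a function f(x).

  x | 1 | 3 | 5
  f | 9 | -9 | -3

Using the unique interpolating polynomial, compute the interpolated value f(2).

-3

L_0(2) = (-1)·(-3)/[(-2)·(-4)] = 3/8
L_1(2) = (1)·(-3)/[(2)·(-2)] = 3/4
L_2(2) = (1)·(-1)/[(4)·(2)] = -1/8
Sum: 9·(3/8) + (-9)·(3/4) + (-3)·(-1/8) = -3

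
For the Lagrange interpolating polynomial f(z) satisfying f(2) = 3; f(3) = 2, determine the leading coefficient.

-1

Build the Lagrange basis polynomials:
L_0(z) = (z - 3) / [-1] = -z + 3
L_1(z) = (z - 2) / [1] = z - 2
f(z) = 3·L_0 + 2·L_1
Only the coefficient of z is needed; take it from each L_i and combine:
3·(-1) + 2·(1) = -1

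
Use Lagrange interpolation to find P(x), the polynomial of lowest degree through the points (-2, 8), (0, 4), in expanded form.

Build the Lagrange basis polynomials:
L_0(x) = x / [-2] = -(1/2)x
L_1(x) = (x + 2) / [2] = (1/2)x + 1
P(x) = 8·L_0 + 4·L_1
  8·L_0(x) = -4x
  4·L_1(x) = 2x + 4
Adding term by term: -2x + 4

P(x) = -2x + 4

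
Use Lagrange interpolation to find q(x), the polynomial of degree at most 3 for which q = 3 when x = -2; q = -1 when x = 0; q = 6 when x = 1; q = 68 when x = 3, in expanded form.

q(x) = x^3 + 4x^2 + 2x - 1

L_0(x) = x(x - 1)(x - 3) / [-30] = -(1/30)x^3 + (2/15)x^2 - (1/10)x
L_1(x) = (x + 2)(x - 1)(x - 3) / [6] = (1/6)x^3 - (1/3)x^2 - (5/6)x + 1
L_2(x) = (x + 2)x(x - 3) / [-6] = -(1/6)x^3 + (1/6)x^2 + x
L_3(x) = (x + 2)x(x - 1) / [30] = (1/30)x^3 + (1/30)x^2 - (1/15)x
q(x) = 3·L_0 + (-1)·L_1 + 6·L_2 + 68·L_3
  3·L_0(x) = -(1/10)x^3 + (2/5)x^2 - (3/10)x
  (-1)·L_1(x) = -(1/6)x^3 + (1/3)x^2 + (5/6)x - 1
  6·L_2(x) = -x^3 + x^2 + 6x
  68·L_3(x) = (34/15)x^3 + (34/15)x^2 - (68/15)x
Adding term by term: x^3 + 4x^2 + 2x - 1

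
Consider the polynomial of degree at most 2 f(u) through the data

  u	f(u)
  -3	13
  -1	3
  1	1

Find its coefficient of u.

Build the Lagrange basis polynomials:
L_0(u) = (u + 1)(u - 1) / [8] = (1/8)u^2 - 1/8
L_1(u) = (u + 3)(u - 1) / [-4] = -(1/4)u^2 - (1/2)u + 3/4
L_2(u) = (u + 3)(u + 1) / [8] = (1/8)u^2 + (1/2)u + 3/8
f(u) = 13·L_0 + 3·L_1 + 1·L_2
Only the coefficient of u is needed; take it from each L_i and combine:
13·(0) + 3·(-1/2) + 1·(1/2) = -1

-1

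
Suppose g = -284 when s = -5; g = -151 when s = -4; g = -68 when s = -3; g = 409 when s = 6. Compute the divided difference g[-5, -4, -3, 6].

g[-5,-4] = (-151 - (-284)) / (-4 - (-5)) = 133
g[-4,-3] = (-68 - (-151)) / (-3 - (-4)) = 83
g[-3,6] = (409 - (-68)) / (6 - (-3)) = 53
g[-5,-4,-3] = (83 - 133) / (-3 - (-5)) = -25
g[-4,-3,6] = (53 - 83) / (6 - (-4)) = -3
g[-5,-4,-3,6] = (-3 - (-25)) / (6 - (-5)) = 2

2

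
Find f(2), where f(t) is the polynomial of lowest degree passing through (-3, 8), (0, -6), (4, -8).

Evaluate each Lagrange basis at t = 2:
L_0(2) = (2)·(-2)/[(-3)·(-7)] = -4/21
L_1(2) = (5)·(-2)/[(3)·(-4)] = 5/6
L_2(2) = (5)·(2)/[(7)·(4)] = 5/14
Sum: 8·(-4/21) + (-6)·(5/6) + (-8)·(5/14) = -197/21

-197/21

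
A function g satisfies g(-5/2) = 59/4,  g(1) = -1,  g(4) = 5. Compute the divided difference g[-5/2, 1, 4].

1

g[-5/2,1] = (-1 - 59/4) / (1 - (-5/2)) = -9/2
g[1,4] = (5 - (-1)) / (4 - 1) = 2
g[-5/2,1,4] = (2 - (-9/2)) / (4 - (-5/2)) = 1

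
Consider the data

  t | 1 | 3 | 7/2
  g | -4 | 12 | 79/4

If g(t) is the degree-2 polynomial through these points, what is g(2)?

1

Using Newton's divided-difference form:
g[1,3] = (12 - (-4)) / (3 - 1) = 8
g[3,7/2] = (79/4 - 12) / (7/2 - 3) = 31/2
g[1,3,7/2] = (31/2 - 8) / (7/2 - 1) = 3
g(2) = -4 + 8·(1) + 3·(1)·(-1) = 1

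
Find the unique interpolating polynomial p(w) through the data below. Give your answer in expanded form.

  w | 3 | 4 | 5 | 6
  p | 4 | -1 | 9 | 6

Build the Lagrange basis polynomials:
L_0(w) = (w - 4)(w - 5)(w - 6) / [-6] = -(1/6)w^3 + (5/2)w^2 - (37/3)w + 20
L_1(w) = (w - 3)(w - 5)(w - 6) / [2] = (1/2)w^3 - 7w^2 + (63/2)w - 45
L_2(w) = (w - 3)(w - 4)(w - 6) / [-2] = -(1/2)w^3 + (13/2)w^2 - 27w + 36
L_3(w) = (w - 3)(w - 4)(w - 5) / [6] = (1/6)w^3 - 2w^2 + (47/6)w - 10
p(w) = 4·L_0 + (-1)·L_1 + 9·L_2 + 6·L_3
  4·L_0(w) = -(2/3)w^3 + 10w^2 - (148/3)w + 80
  (-1)·L_1(w) = -(1/2)w^3 + 7w^2 - (63/2)w + 45
  9·L_2(w) = -(9/2)w^3 + (117/2)w^2 - 243w + 324
  6·L_3(w) = w^3 - 12w^2 + 47w - 60
Adding term by term: -(14/3)w^3 + (127/2)w^2 - (1661/6)w + 389

p(w) = -(14/3)w^3 + (127/2)w^2 - (1661/6)w + 389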